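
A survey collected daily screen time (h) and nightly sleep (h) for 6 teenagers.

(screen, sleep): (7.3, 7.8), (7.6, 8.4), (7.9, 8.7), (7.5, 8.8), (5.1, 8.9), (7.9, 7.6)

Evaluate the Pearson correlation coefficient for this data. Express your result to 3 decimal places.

n = 6, Σx = 43.3, Σy = 50.2, Σx² = 318.13, Σy² = 421.5, Σxy = 360.94
nΣxy − ΣxΣy = 2165.64 − 2173.66 = -8.02
nΣx² − (Σx)² = 1908.78 − 1874.89 = 33.89; nΣy² − (Σy)² = 2529 − 2520.04 = 8.96
r = -8.02 / √(33.89 × 8.96) = -8.02 / 17.4257 ≈ -0.460

-0.460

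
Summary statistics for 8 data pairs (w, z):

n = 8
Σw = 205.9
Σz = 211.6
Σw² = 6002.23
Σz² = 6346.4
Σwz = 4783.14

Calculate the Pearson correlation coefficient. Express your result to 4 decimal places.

r = (nΣwz − ΣwΣz) / √[(nΣw² − (Σw)²)(nΣz² − (Σz)²)]
Numerator: 8×4783.14 − 205.9×211.6 = -5303.32
Denominator: √[(48017.84 − 42394.81)(50771.2 − 44774.56)] = √[5623.03 × 5996.64] = 5806.8310
r = -5303.32 / 5806.8310 ≈ -0.9133

-0.9133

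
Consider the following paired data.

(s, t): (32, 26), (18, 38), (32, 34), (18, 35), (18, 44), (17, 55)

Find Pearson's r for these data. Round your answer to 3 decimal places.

-0.709

n = 6, Σs = 135, Σt = 232, Σs² = 3309, Σt² = 9462, Σst = 4961
nΣst − ΣsΣt = 29766 − 31320 = -1554
nΣs² − (Σs)² = 19854 − 18225 = 1629; nΣt² − (Σt)² = 56772 − 53824 = 2948
r = -1554 / √(1629 × 2948) = -1554 / 2191.4132 ≈ -0.709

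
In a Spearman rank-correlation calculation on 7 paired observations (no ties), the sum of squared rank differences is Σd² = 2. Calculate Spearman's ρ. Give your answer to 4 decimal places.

0.9643

ρ = 1 − 6Σd² / [n(n²−1)] = 1 − 6×2 / (7×48)
  = 1 − 12/336 = 1 − 0.03571 ≈ 0.9643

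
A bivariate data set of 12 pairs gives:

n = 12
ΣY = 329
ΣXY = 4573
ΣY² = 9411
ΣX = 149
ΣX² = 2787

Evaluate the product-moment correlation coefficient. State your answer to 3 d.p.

0.806

r = (nΣXY − ΣXΣY) / √[(nΣX² − (ΣX)²)(nΣY² − (ΣY)²)]
Numerator: 12×4573 − 149×329 = 5855
Denominator: √[(33444 − 22201)(112932 − 108241)] = √[11243 × 4691] = 7262.2939
r = 5855 / 7262.2939 ≈ 0.806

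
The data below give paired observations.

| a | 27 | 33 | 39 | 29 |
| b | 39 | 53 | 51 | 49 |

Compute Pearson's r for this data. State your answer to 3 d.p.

0.689

n = 4, Σa = 128, Σb = 192, Σa² = 4180, Σb² = 9332, Σab = 6212
nΣab − ΣaΣb = 24848 − 24576 = 272
nΣa² − (Σa)² = 16720 − 16384 = 336; nΣb² − (Σb)² = 37328 − 36864 = 464
r = 272 / √(336 × 464) = 272 / 394.8468 ≈ 0.689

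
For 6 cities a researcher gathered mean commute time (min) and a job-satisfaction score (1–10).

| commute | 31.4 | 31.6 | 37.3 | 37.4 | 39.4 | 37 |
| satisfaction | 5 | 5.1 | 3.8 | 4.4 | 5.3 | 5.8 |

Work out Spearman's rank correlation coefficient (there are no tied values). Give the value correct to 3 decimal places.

-0.029

Rank commute: 1, 2, 4, 5, 6, 3
Rank satisfaction: 3, 4, 1, 2, 5, 6
d = rank(commute) − rank(satisfaction): -2, -2, 3, 3, 1, -3; Σd² = 36
ρ = 1 − 6Σd² / [n(n²−1)] = 1 − 6×36 / (6×35) = 1 − 216/210 ≈ -0.029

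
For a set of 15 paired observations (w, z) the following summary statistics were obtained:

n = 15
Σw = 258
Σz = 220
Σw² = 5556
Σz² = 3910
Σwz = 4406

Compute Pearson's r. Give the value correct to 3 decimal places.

r = (nΣwz − ΣwΣz) / √[(nΣw² − (Σw)²)(nΣz² − (Σz)²)]
Numerator: 15×4406 − 258×220 = 9330
Denominator: √[(83340 − 66564)(58650 − 48400)] = √[16776 × 10250] = 13113.1232
r = 9330 / 13113.1232 ≈ 0.712

0.712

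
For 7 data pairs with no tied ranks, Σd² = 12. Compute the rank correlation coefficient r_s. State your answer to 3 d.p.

0.786

ρ = 1 − 6Σd² / [n(n²−1)] = 1 − 6×12 / (7×48)
  = 1 − 72/336 = 1 − 0.2143 ≈ 0.786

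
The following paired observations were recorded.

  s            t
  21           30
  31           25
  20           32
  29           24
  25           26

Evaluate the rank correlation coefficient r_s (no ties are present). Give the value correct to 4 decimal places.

Rank s: 2, 5, 1, 4, 3
Rank t: 4, 2, 5, 1, 3
d = rank(s) − rank(t): -2, 3, -4, 3, 0; Σd² = 38
ρ = 1 − 6Σd² / [n(n²−1)] = 1 − 6×38 / (5×24) = 1 − 228/120 ≈ -0.9000

-0.9000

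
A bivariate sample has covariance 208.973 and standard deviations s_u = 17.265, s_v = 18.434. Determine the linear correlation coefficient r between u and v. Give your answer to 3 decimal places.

0.657

r = Cov(u,v) / (s_u · s_v) = 208.973 / (17.265 × 18.434)
  = 208.973 / 318.2630 ≈ 0.657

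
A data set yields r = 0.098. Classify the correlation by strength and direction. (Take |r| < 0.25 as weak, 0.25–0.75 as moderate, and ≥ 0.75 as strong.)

weak positive

r = 0.098 > 0 so the relationship is positive.
|r| = 0.098, which falls in the weak range.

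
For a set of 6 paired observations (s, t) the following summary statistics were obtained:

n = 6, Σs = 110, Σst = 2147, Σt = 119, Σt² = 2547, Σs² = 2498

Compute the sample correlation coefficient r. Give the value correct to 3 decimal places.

-0.116

r = (nΣst − ΣsΣt) / √[(nΣs² − (Σs)²)(nΣt² − (Σt)²)]
Numerator: 6×2147 − 110×119 = -208
Denominator: √[(14988 − 12100)(15282 − 14161)] = √[2888 × 1121] = 1799.2910
r = -208 / 1799.2910 ≈ -0.116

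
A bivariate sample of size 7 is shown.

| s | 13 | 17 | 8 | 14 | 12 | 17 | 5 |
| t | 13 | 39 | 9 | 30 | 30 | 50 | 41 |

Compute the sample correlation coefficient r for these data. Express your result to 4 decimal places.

n = 7, Σs = 86, Σt = 212, Σs² = 1176, Σt² = 7752, Σst = 2739
nΣst − ΣsΣt = 19173 − 18232 = 941
nΣs² − (Σs)² = 8232 − 7396 = 836; nΣt² − (Σt)² = 54264 − 44944 = 9320
r = 941 / √(836 × 9320) = 941 / 2791.3294 ≈ 0.3371

0.3371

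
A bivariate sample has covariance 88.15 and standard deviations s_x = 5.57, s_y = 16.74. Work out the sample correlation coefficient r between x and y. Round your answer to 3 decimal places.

r = Cov(x,y) / (s_x · s_y) = 88.15 / (5.57 × 16.74)
  = 88.15 / 93.2418 ≈ 0.945

0.945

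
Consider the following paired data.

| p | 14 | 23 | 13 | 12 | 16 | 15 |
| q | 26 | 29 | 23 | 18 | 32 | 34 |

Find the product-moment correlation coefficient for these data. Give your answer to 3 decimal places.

n = 6, Σp = 93, Σq = 162, Σp² = 1519, Σq² = 4550, Σpq = 2568
nΣpq − ΣpΣq = 15408 − 15066 = 342
nΣp² − (Σp)² = 9114 − 8649 = 465; nΣq² − (Σq)² = 27300 − 26244 = 1056
r = 342 / √(465 × 1056) = 342 / 700.7425 ≈ 0.488

0.488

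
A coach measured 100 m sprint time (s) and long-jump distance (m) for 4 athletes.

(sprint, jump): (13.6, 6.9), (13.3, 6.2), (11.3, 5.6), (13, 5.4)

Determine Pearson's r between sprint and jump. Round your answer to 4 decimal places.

n = 4, Σx = 51.2, Σy = 24.1, Σx² = 658.54, Σy² = 146.57, Σxy = 309.78
nΣxy − ΣxΣy = 1239.12 − 1233.92 = 5.2
nΣx² − (Σx)² = 2634.16 − 2621.44 = 12.72; nΣy² − (Σy)² = 586.28 − 580.81 = 5.47
r = 5.2 / √(12.72 × 5.47) = 5.2 / 8.3414 ≈ 0.6234

0.6234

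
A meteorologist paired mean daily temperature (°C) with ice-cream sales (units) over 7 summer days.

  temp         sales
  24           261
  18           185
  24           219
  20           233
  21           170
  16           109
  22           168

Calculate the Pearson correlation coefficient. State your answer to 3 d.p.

n = 7, Σx = 145, Σy = 1345, Σx² = 3057, Σy² = 273601, Σxy = 28520
nΣxy − ΣxΣy = 199640 − 195025 = 4615
nΣx² − (Σx)² = 21399 − 21025 = 374; nΣy² − (Σy)² = 1915207 − 1809025 = 106182
r = 4615 / √(374 × 106182) = 4615 / 6301.7512 ≈ 0.732

0.732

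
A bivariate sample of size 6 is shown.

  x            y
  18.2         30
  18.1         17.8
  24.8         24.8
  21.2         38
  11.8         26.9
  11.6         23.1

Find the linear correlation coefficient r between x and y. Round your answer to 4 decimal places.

0.2527

n = 6, Σx = 105.7, Σy = 160.6, Σx² = 1997.13, Σy² = 4533.1, Σxy = 2874.2
nΣxy − ΣxΣy = 17245.2 − 16975.42 = 269.78
nΣx² − (Σx)² = 11982.78 − 11172.49 = 810.29; nΣy² − (Σy)² = 27198.6 − 25792.36 = 1406.24
r = 269.78 / √(810.29 × 1406.24) = 269.78 / 1067.4560 ≈ 0.2527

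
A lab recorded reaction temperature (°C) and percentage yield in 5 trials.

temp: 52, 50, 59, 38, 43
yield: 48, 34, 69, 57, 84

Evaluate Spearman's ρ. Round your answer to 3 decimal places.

-0.100

Rank temp: 4, 3, 5, 1, 2
Rank yield: 2, 1, 4, 3, 5
d = rank(temp) − rank(yield): 2, 2, 1, -2, -3; Σd² = 22
ρ = 1 − 6Σd² / [n(n²−1)] = 1 − 6×22 / (5×24) = 1 − 132/120 ≈ -0.100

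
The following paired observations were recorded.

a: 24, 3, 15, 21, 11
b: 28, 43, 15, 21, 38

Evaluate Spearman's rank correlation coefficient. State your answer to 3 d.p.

-0.600

Rank a: 5, 1, 3, 4, 2
Rank b: 3, 5, 1, 2, 4
d = rank(a) − rank(b): 2, -4, 2, 2, -2; Σd² = 32
ρ = 1 − 6Σd² / [n(n²−1)] = 1 − 6×32 / (5×24) = 1 − 192/120 ≈ -0.600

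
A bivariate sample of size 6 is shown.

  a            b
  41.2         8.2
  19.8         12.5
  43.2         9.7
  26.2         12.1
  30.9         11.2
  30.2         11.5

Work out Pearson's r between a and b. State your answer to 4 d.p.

-0.9153

n = 6, Σa = 191.5, Σb = 65.2, Σa² = 6509.01, Σb² = 721.68, Σab = 2014.78
nΣab − ΣaΣb = 12088.68 − 12485.8 = -397.12
nΣa² − (Σa)² = 39054.06 − 36672.25 = 2381.81; nΣb² − (Σb)² = 4330.08 − 4251.04 = 79.04
r = -397.12 / √(2381.81 × 79.04) = -397.12 / 433.8874 ≈ -0.9153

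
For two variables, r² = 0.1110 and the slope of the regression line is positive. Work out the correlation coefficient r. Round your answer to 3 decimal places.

0.333

|r| = √0.1110 = 0.333
The association is positive, so r = 0.333.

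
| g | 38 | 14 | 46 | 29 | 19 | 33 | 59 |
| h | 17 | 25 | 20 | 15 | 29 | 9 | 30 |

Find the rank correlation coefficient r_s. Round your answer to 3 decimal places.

0.107

Rank g: 5, 1, 6, 3, 2, 4, 7
Rank h: 3, 5, 4, 2, 6, 1, 7
d = rank(g) − rank(h): 2, -4, 2, 1, -4, 3, 0; Σd² = 50
ρ = 1 − 6Σd² / [n(n²−1)] = 1 − 6×50 / (7×48) = 1 − 300/336 ≈ 0.107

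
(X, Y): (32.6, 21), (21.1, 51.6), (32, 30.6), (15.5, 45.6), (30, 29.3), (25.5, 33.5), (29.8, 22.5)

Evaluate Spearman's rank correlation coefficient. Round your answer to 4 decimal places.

Rank X: 7, 2, 6, 1, 5, 3, 4
Rank Y: 1, 7, 4, 6, 3, 5, 2
d = rank(X) − rank(Y): 6, -5, 2, -5, 2, -2, 2; Σd² = 102
ρ = 1 − 6Σd² / [n(n²−1)] = 1 − 6×102 / (7×48) = 1 − 612/336 ≈ -0.8214

-0.8214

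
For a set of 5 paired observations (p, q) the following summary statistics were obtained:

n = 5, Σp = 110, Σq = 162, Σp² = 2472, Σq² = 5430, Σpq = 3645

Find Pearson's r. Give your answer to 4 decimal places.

0.8345

r = (nΣpq − ΣpΣq) / √[(nΣp² − (Σp)²)(nΣq² − (Σq)²)]
Numerator: 5×3645 − 110×162 = 405
Denominator: √[(12360 − 12100)(27150 − 26244)] = √[260 × 906] = 485.3452
r = 405 / 485.3452 ≈ 0.8345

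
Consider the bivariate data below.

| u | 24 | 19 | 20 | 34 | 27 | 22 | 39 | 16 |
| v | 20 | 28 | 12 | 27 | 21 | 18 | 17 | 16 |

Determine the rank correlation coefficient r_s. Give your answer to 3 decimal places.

0.214

Rank u: 5, 2, 3, 7, 6, 4, 8, 1
Rank v: 5, 8, 1, 7, 6, 4, 3, 2
d = rank(u) − rank(v): 0, -6, 2, 0, 0, 0, 5, -1; Σd² = 66
ρ = 1 − 6Σd² / [n(n²−1)] = 1 − 6×66 / (8×63) = 1 − 396/504 ≈ 0.214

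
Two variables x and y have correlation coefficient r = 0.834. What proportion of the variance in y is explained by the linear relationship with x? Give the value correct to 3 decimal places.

r² = (0.834)² = 0.696

0.696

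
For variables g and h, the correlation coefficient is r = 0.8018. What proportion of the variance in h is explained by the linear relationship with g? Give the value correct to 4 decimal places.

r² = (0.8018)² = 0.6429

0.6429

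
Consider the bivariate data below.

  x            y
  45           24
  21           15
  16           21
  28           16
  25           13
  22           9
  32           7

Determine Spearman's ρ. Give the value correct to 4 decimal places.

0.0000

Rank x: 7, 2, 1, 5, 4, 3, 6
Rank y: 7, 4, 6, 5, 3, 2, 1
d = rank(x) − rank(y): 0, -2, -5, 0, 1, 1, 5; Σd² = 56
ρ = 1 − 6Σd² / [n(n²−1)] = 1 − 6×56 / (7×48) = 1 − 336/336 ≈ 0.0000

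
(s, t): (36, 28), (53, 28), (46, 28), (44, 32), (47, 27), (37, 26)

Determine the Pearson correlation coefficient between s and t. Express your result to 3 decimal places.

0.170

n = 6, Σs = 263, Σt = 169, Σs² = 11735, Σt² = 4781, Σst = 7419
nΣst − ΣsΣt = 44514 − 44447 = 67
nΣs² − (Σs)² = 70410 − 69169 = 1241; nΣt² − (Σt)² = 28686 − 28561 = 125
r = 67 / √(1241 × 125) = 67 / 393.8591 ≈ 0.170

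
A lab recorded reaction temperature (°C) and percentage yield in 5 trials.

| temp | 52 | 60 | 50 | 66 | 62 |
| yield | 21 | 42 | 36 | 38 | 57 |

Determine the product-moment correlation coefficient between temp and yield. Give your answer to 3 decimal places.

n = 5, Σx = 290, Σy = 194, Σx² = 17004, Σy² = 8194, Σxy = 11454
nΣxy − ΣxΣy = 57270 − 56260 = 1010
nΣx² − (Σx)² = 85020 − 84100 = 920; nΣy² − (Σy)² = 40970 − 37636 = 3334
r = 1010 / √(920 × 3334) = 1010 / 1751.3652 ≈ 0.577

0.577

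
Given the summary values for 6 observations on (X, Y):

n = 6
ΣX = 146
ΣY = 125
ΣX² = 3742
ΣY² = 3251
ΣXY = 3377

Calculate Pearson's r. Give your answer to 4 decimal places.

r = (nΣXY − ΣXΣY) / √[(nΣX² − (ΣX)²)(nΣY² − (ΣY)²)]
Numerator: 6×3377 − 146×125 = 2012
Denominator: √[(22452 − 21316)(19506 − 15625)] = √[1136 × 3881] = 2099.7181
r = 2012 / 2099.7181 ≈ 0.9582

0.9582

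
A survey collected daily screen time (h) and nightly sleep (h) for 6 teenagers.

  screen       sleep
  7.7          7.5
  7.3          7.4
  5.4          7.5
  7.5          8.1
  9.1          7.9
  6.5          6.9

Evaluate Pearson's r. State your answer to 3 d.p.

n = 6, Σx = 43.5, Σy = 45.3, Σx² = 323.05, Σy² = 342.89, Σxy = 329.76
nΣxy − ΣxΣy = 1978.56 − 1970.55 = 8.01
nΣx² − (Σx)² = 1938.3 − 1892.25 = 46.05; nΣy² − (Σy)² = 2057.34 − 2052.09 = 5.25
r = 8.01 / √(46.05 × 5.25) = 8.01 / 15.5487 ≈ 0.515

0.515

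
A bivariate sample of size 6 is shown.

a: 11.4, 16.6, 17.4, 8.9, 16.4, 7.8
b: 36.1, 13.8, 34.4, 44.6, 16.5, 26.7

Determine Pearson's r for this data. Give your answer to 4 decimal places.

-0.5380

n = 6, Σa = 78.5, Σb = 172.1, Σa² = 1117.29, Σb² = 5651.31, Σab = 2114.98
nΣab − ΣaΣb = 12689.88 − 13509.85 = -819.97
nΣa² − (Σa)² = 6703.74 − 6162.25 = 541.49; nΣb² − (Σb)² = 33907.86 − 29618.41 = 4289.45
r = -819.97 / √(541.49 × 4289.45) = -819.97 / 1524.0388 ≈ -0.5380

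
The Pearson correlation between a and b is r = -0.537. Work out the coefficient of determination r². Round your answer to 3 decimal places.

r² = (-0.537)² = 0.288

0.288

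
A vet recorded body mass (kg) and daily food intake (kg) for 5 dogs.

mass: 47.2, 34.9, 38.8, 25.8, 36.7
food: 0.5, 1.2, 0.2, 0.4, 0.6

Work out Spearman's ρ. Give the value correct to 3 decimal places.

-0.200

Rank mass: 5, 2, 4, 1, 3
Rank food: 3, 5, 1, 2, 4
d = rank(mass) − rank(food): 2, -3, 3, -1, -1; Σd² = 24
ρ = 1 − 6Σd² / [n(n²−1)] = 1 − 6×24 / (5×24) = 1 − 144/120 ≈ -0.200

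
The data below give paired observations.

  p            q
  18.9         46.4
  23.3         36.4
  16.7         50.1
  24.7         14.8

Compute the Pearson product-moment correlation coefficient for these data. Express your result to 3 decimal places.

n = 4, Σp = 83.6, Σq = 147.7, Σp² = 1789.08, Σq² = 6206.97, Σpq = 2927.31
nΣpq − ΣpΣq = 11709.24 − 12347.72 = -638.48
nΣp² − (Σp)² = 7156.32 − 6988.96 = 167.36; nΣq² − (Σq)² = 24827.88 − 21815.29 = 3012.59
r = -638.48 / √(167.36 × 3012.59) = -638.48 / 710.0613 ≈ -0.899

-0.899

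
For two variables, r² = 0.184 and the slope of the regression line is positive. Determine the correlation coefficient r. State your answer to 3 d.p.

0.429

|r| = √0.184 = 0.429
The association is positive, so r = 0.429.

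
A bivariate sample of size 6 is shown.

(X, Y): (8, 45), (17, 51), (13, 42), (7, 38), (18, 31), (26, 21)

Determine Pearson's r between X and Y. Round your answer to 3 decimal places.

n = 6, ΣX = 89, ΣY = 228, ΣX² = 1571, ΣY² = 9236, ΣXY = 3143
nΣXY − ΣXΣY = 18858 − 20292 = -1434
nΣX² − (ΣX)² = 9426 − 7921 = 1505; nΣY² − (ΣY)² = 55416 − 51984 = 3432
r = -1434 / √(1505 × 3432) = -1434 / 2272.6988 ≈ -0.631

-0.631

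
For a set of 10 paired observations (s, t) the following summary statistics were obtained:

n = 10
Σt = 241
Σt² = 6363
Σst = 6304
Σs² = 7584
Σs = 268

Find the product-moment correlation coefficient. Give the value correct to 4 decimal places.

-0.3279

r = (nΣst − ΣsΣt) / √[(nΣs² − (Σs)²)(nΣt² − (Σt)²)]
Numerator: 10×6304 − 268×241 = -1548
Denominator: √[(75840 − 71824)(63630 − 58081)] = √[4016 × 5549] = 4720.6762
r = -1548 / 4720.6762 ≈ -0.3279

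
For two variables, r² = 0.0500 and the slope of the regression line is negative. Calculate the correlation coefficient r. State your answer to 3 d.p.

|r| = √0.0500 = 0.224
The association is negative, so r = −0.224.

-0.224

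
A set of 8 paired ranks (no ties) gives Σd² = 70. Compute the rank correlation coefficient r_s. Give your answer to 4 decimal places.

0.1667

ρ = 1 − 6Σd² / [n(n²−1)] = 1 − 6×70 / (8×63)
  = 1 − 420/504 = 1 − 0.83333 ≈ 0.1667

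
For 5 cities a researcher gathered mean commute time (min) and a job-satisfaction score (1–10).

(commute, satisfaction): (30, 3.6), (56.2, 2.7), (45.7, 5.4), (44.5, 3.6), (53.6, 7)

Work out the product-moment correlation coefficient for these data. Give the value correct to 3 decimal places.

0.228

n = 5, Σx = 230, Σy = 22.3, Σx² = 11000.14, Σy² = 111.37, Σxy = 1041.92
nΣxy − ΣxΣy = 5209.6 − 5129 = 80.6
nΣx² − (Σx)² = 55000.7 − 52900 = 2100.7; nΣy² − (Σy)² = 556.85 − 497.29 = 59.56
r = 80.6 / √(2100.7 × 59.56) = 80.6 / 353.7198 ≈ 0.228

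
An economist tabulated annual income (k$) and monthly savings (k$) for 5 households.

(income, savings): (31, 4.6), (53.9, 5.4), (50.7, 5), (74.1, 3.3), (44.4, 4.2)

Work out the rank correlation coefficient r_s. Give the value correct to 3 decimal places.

Rank income: 1, 4, 3, 5, 2
Rank savings: 3, 5, 4, 1, 2
d = rank(income) − rank(savings): -2, -1, -1, 4, 0; Σd² = 22
ρ = 1 − 6Σd² / [n(n²−1)] = 1 − 6×22 / (5×24) = 1 − 132/120 ≈ -0.100

-0.100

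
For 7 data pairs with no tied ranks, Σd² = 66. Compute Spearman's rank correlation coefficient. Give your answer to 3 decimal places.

-0.179

ρ = 1 − 6Σd² / [n(n²−1)] = 1 − 6×66 / (7×48)
  = 1 − 396/336 = 1 − 1.1786 ≈ -0.179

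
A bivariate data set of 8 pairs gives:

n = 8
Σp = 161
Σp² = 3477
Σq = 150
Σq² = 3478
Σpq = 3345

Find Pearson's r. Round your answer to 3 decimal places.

0.822

r = (nΣpq − ΣpΣq) / √[(nΣp² − (Σp)²)(nΣq² − (Σq)²)]
Numerator: 8×3345 − 161×150 = 2610
Denominator: √[(27816 − 25921)(27824 − 22500)] = √[1895 × 5324] = 3176.3155
r = 2610 / 3176.3155 ≈ 0.822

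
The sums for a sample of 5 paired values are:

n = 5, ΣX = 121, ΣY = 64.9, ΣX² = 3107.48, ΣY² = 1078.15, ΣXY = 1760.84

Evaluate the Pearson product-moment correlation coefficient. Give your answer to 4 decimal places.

r = (nΣXY − ΣXΣY) / √[(nΣX² − (ΣX)²)(nΣY² − (ΣY)²)]
Numerator: 5×1760.84 − 121×64.9 = 951.3
Denominator: √[(15537.4 − 14641)(5390.75 − 4212.01)] = √[896.4 × 1178.74] = 1027.9215
r = 951.3 / 1027.9215 ≈ 0.9255

0.9255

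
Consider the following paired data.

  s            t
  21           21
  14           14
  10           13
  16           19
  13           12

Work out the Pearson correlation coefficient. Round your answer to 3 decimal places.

n = 5, Σs = 74, Σt = 79, Σs² = 1162, Σt² = 1311, Σst = 1227
nΣst − ΣsΣt = 6135 − 5846 = 289
nΣs² − (Σs)² = 5810 − 5476 = 334; nΣt² − (Σt)² = 6555 − 6241 = 314
r = 289 / √(334 × 314) = 289 / 323.8456 ≈ 0.892

0.892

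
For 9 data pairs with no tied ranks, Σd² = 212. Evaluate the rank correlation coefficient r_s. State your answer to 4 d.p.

-0.7667

ρ = 1 − 6Σd² / [n(n²−1)] = 1 − 6×212 / (9×80)
  = 1 − 1272/720 = 1 − 1.76667 ≈ -0.7667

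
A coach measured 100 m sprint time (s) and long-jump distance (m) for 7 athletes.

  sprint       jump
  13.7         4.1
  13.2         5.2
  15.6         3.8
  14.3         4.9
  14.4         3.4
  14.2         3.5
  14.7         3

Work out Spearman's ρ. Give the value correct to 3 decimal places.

-0.643

Rank sprint: 2, 1, 7, 4, 5, 3, 6
Rank jump: 5, 7, 4, 6, 2, 3, 1
d = rank(sprint) − rank(jump): -3, -6, 3, -2, 3, 0, 5; Σd² = 92
ρ = 1 − 6Σd² / [n(n²−1)] = 1 − 6×92 / (7×48) = 1 − 552/336 ≈ -0.643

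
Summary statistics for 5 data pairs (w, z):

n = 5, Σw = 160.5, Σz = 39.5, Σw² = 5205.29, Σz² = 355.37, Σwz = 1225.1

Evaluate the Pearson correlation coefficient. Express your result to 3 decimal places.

-0.892

r = (nΣwz − ΣwΣz) / √[(nΣw² − (Σw)²)(nΣz² − (Σz)²)]
Numerator: 5×1225.1 − 160.5×39.5 = -214.25
Denominator: √[(26026.45 − 25760.25)(1776.85 − 1560.25)] = √[266.2 × 216.6] = 240.1227
r = -214.25 / 240.1227 ≈ -0.892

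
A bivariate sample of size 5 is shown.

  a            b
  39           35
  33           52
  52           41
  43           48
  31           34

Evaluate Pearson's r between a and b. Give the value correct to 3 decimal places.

n = 5, Σa = 198, Σb = 210, Σa² = 8124, Σb² = 9070, Σab = 8331
nΣab − ΣaΣb = 41655 − 41580 = 75
nΣa² − (Σa)² = 40620 − 39204 = 1416; nΣb² − (Σb)² = 45350 − 44100 = 1250
r = 75 / √(1416 × 1250) = 75 / 1330.4135 ≈ 0.056

0.056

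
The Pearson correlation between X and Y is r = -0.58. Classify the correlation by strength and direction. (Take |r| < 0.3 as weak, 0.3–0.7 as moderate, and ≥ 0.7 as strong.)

moderate negative

r = -0.58 < 0 so the relationship is negative.
|r| = 0.58, which falls in the moderate range.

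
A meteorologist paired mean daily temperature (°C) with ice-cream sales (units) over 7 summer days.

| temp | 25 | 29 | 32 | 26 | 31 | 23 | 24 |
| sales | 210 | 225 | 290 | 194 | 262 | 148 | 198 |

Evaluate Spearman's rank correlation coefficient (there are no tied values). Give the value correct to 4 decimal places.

0.8929

Rank temp: 3, 5, 7, 4, 6, 1, 2
Rank sales: 4, 5, 7, 2, 6, 1, 3
d = rank(temp) − rank(sales): -1, 0, 0, 2, 0, 0, -1; Σd² = 6
ρ = 1 − 6Σd² / [n(n²−1)] = 1 − 6×6 / (7×48) = 1 − 36/336 ≈ 0.8929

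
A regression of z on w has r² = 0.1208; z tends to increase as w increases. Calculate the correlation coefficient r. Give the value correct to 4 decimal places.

|r| = √0.1208 = 0.3476
The association is positive, so r = 0.3476.

0.3476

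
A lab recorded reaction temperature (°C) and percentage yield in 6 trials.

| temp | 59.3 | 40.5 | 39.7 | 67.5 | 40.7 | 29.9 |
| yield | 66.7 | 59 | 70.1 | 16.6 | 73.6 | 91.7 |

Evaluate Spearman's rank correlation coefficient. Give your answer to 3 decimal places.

Rank temp: 5, 3, 2, 6, 4, 1
Rank yield: 3, 2, 4, 1, 5, 6
d = rank(temp) − rank(yield): 2, 1, -2, 5, -1, -5; Σd² = 60
ρ = 1 − 6Σd² / [n(n²−1)] = 1 − 6×60 / (6×35) = 1 − 360/210 ≈ -0.714

-0.714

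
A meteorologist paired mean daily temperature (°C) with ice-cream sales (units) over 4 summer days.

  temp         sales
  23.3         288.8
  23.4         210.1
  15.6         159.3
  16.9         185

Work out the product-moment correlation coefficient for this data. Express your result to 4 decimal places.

n = 4, Σx = 79.2, Σy = 843.2, Σx² = 1619.42, Σy² = 187148.94, Σxy = 17256.96
nΣxy − ΣxΣy = 69027.84 − 66781.44 = 2246.4
nΣx² − (Σx)² = 6477.68 − 6272.64 = 205.04; nΣy² − (Σy)² = 748595.76 − 710986.24 = 37609.52
r = 2246.4 / √(205.04 × 37609.52) = 2246.4 / 2776.9508 ≈ 0.8089

0.8089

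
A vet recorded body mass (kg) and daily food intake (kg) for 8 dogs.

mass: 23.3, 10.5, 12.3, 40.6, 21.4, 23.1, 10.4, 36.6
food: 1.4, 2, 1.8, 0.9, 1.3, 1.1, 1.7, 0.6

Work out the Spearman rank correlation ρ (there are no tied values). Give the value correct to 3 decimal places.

Rank mass: 6, 2, 3, 8, 4, 5, 1, 7
Rank food: 5, 8, 7, 2, 4, 3, 6, 1
d = rank(mass) − rank(food): 1, -6, -4, 6, 0, 2, -5, 6; Σd² = 154
ρ = 1 − 6Σd² / [n(n²−1)] = 1 − 6×154 / (8×63) = 1 − 924/504 ≈ -0.833

-0.833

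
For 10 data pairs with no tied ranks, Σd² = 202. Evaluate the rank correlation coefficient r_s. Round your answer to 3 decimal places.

ρ = 1 − 6Σd² / [n(n²−1)] = 1 − 6×202 / (10×99)
  = 1 − 1212/990 = 1 − 1.2242 ≈ -0.224

-0.224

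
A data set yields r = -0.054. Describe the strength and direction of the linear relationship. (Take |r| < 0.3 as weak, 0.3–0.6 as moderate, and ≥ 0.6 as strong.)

r = -0.054 < 0 so the relationship is negative.
|r| = 0.054, which falls in the weak range.

weak negative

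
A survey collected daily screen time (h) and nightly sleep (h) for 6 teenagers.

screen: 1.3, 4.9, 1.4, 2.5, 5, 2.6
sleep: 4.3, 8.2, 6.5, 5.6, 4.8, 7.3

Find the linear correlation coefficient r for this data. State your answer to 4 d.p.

0.2922

n = 6, Σx = 17.7, Σy = 36.7, Σx² = 65.67, Σy² = 235.67, Σxy = 111.85
nΣxy − ΣxΣy = 671.1 − 649.59 = 21.51
nΣx² − (Σx)² = 394.02 − 313.29 = 80.73; nΣy² − (Σy)² = 1414.02 − 1346.89 = 67.13
r = 21.51 / √(80.73 × 67.13) = 21.51 / 73.6166 ≈ 0.2922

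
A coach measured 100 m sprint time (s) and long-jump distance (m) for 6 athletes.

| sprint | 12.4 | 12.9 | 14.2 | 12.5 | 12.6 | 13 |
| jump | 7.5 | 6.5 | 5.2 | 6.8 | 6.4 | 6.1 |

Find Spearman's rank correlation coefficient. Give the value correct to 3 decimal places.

-0.943

Rank sprint: 1, 4, 6, 2, 3, 5
Rank jump: 6, 4, 1, 5, 3, 2
d = rank(sprint) − rank(jump): -5, 0, 5, -3, 0, 3; Σd² = 68
ρ = 1 − 6Σd² / [n(n²−1)] = 1 − 6×68 / (6×35) = 1 − 408/210 ≈ -0.943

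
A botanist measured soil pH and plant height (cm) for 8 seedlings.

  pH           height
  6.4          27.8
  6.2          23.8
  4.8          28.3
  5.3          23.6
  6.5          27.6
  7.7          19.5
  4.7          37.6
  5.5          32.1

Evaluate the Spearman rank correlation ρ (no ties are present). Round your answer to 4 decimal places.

-0.6429

Rank pH: 6, 5, 2, 3, 7, 8, 1, 4
Rank height: 5, 3, 6, 2, 4, 1, 8, 7
d = rank(pH) − rank(height): 1, 2, -4, 1, 3, 7, -7, -3; Σd² = 138
ρ = 1 − 6Σd² / [n(n²−1)] = 1 − 6×138 / (8×63) = 1 − 828/504 ≈ -0.6429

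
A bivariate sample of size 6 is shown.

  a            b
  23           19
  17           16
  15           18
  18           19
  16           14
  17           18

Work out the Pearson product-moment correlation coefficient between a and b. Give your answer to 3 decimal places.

0.496

n = 6, Σa = 106, Σb = 104, Σa² = 1912, Σb² = 1822, Σab = 1851
nΣab − ΣaΣb = 11106 − 11024 = 82
nΣa² − (Σa)² = 11472 − 11236 = 236; nΣb² − (Σb)² = 10932 − 10816 = 116
r = 82 / √(236 × 116) = 82 / 165.4569 ≈ 0.496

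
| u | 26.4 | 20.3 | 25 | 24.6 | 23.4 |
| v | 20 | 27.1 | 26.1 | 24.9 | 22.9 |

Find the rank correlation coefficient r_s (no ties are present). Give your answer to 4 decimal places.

-0.6000

Rank u: 5, 1, 4, 3, 2
Rank v: 1, 5, 4, 3, 2
d = rank(u) − rank(v): 4, -4, 0, 0, 0; Σd² = 32
ρ = 1 − 6Σd² / [n(n²−1)] = 1 − 6×32 / (5×24) = 1 − 192/120 ≈ -0.6000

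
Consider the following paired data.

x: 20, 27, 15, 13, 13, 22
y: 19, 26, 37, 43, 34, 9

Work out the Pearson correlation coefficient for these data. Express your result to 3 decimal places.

-0.689

n = 6, Σx = 110, Σy = 168, Σx² = 2176, Σy² = 5492, Σxy = 2836
nΣxy − ΣxΣy = 17016 − 18480 = -1464
nΣx² − (Σx)² = 13056 − 12100 = 956; nΣy² − (Σy)² = 32952 − 28224 = 4728
r = -1464 / √(956 × 4728) = -1464 / 2126.0216 ≈ -0.689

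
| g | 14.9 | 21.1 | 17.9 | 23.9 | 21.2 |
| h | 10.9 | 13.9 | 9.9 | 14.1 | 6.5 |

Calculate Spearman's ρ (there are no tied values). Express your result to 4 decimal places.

0.3000

Rank g: 1, 3, 2, 5, 4
Rank h: 3, 4, 2, 5, 1
d = rank(g) − rank(h): -2, -1, 0, 0, 3; Σd² = 14
ρ = 1 − 6Σd² / [n(n²−1)] = 1 − 6×14 / (5×24) = 1 − 84/120 ≈ 0.3000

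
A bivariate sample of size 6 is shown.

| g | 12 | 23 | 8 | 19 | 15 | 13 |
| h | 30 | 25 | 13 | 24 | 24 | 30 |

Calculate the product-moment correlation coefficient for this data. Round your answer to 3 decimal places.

0.332

n = 6, Σg = 90, Σh = 146, Σg² = 1492, Σh² = 3746, Σgh = 2245
nΣgh − ΣgΣh = 13470 − 13140 = 330
nΣg² − (Σg)² = 8952 − 8100 = 852; nΣh² − (Σh)² = 22476 − 21316 = 1160
r = 330 / √(852 × 1160) = 330 / 994.1428 ≈ 0.332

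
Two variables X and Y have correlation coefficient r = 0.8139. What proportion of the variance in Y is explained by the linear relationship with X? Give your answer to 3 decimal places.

0.662

r² = (0.8139)² = 0.662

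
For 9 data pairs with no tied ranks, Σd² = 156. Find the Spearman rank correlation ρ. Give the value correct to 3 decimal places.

ρ = 1 − 6Σd² / [n(n²−1)] = 1 − 6×156 / (9×80)
  = 1 − 936/720 = 1 − 1.3000 ≈ -0.300

-0.300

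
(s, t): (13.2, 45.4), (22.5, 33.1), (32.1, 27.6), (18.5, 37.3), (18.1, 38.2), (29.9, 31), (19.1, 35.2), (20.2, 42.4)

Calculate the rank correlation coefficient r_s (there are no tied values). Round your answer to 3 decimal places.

-0.857

Rank s: 1, 6, 8, 3, 2, 7, 4, 5
Rank t: 8, 3, 1, 5, 6, 2, 4, 7
d = rank(s) − rank(t): -7, 3, 7, -2, -4, 5, 0, -2; Σd² = 156
ρ = 1 − 6Σd² / [n(n²−1)] = 1 − 6×156 / (8×63) = 1 − 936/504 ≈ -0.857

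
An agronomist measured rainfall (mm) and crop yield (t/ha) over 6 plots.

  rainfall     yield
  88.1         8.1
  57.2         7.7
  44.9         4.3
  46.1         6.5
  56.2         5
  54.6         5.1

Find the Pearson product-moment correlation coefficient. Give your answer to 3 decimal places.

0.678

n = 6, Σx = 347.1, Σy = 36.7, Σx² = 21314.27, Σy² = 236.65, Σxy = 2206.23
nΣxy − ΣxΣy = 13237.38 − 12738.57 = 498.81
nΣx² − (Σx)² = 127885.62 − 120478.41 = 7407.21; nΣy² − (Σy)² = 1419.9 − 1346.89 = 73.01
r = 498.81 / √(7407.21 × 73.01) = 498.81 / 735.3913 ≈ 0.678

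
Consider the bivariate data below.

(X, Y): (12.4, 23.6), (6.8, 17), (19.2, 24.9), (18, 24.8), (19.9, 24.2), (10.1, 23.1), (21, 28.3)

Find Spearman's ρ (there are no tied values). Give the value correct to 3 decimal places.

Rank X: 3, 1, 5, 4, 6, 2, 7
Rank Y: 3, 1, 6, 5, 4, 2, 7
d = rank(X) − rank(Y): 0, 0, -1, -1, 2, 0, 0; Σd² = 6
ρ = 1 − 6Σd² / [n(n²−1)] = 1 − 6×6 / (7×48) = 1 − 36/336 ≈ 0.893

0.893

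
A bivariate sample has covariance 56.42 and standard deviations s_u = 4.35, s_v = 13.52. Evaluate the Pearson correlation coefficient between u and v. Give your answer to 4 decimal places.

r = Cov(u,v) / (s_u · s_v) = 56.42 / (4.35 × 13.52)
  = 56.42 / 58.8120 ≈ 0.9593

0.9593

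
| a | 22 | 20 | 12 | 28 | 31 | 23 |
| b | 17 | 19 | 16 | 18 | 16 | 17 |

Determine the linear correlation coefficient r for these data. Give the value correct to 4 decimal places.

n = 6, Σa = 136, Σb = 103, Σa² = 3302, Σb² = 1775, Σab = 2337
nΣab − ΣaΣb = 14022 − 14008 = 14
nΣa² − (Σa)² = 19812 − 18496 = 1316; nΣb² − (Σb)² = 10650 − 10609 = 41
r = 14 / √(1316 × 41) = 14 / 232.2843 ≈ 0.0603

0.0603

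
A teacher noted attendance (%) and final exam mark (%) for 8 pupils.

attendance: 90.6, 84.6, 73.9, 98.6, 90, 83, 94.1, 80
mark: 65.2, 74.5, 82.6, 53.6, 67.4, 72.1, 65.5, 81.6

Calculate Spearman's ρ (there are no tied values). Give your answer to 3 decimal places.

-0.952

Rank attendance: 6, 4, 1, 8, 5, 3, 7, 2
Rank mark: 2, 6, 8, 1, 4, 5, 3, 7
d = rank(attendance) − rank(mark): 4, -2, -7, 7, 1, -2, 4, -5; Σd² = 164
ρ = 1 − 6Σd² / [n(n²−1)] = 1 − 6×164 / (8×63) = 1 − 984/504 ≈ -0.952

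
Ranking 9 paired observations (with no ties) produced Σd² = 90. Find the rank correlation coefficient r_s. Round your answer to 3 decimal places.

ρ = 1 − 6Σd² / [n(n²−1)] = 1 − 6×90 / (9×80)
  = 1 − 540/720 = 1 − 0.7500 ≈ 0.250

0.250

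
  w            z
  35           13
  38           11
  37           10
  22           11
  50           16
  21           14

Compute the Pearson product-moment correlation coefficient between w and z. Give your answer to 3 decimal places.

n = 6, Σw = 203, Σz = 75, Σw² = 7463, Σz² = 963, Σwz = 2579
nΣwz − ΣwΣz = 15474 − 15225 = 249
nΣw² − (Σw)² = 44778 − 41209 = 3569; nΣz² − (Σz)² = 5778 − 5625 = 153
r = 249 / √(3569 × 153) = 249 / 738.9567 ≈ 0.337

0.337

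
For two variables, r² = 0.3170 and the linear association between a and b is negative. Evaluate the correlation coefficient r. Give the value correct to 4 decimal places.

-0.5630

|r| = √0.3170 = 0.5630
The association is negative, so r = −0.5630.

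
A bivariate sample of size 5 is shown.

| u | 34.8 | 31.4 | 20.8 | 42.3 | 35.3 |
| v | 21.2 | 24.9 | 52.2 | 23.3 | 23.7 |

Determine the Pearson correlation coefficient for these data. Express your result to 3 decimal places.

n = 5, Σu = 164.6, Σv = 145.3, Σu² = 5665.02, Σv² = 4898.87, Σuv = 4427.58
nΣuv − ΣuΣv = 22137.9 − 23916.38 = -1778.48
nΣu² − (Σu)² = 28325.1 − 27093.16 = 1231.94; nΣv² − (Σv)² = 24494.35 − 21112.09 = 3382.26
r = -1778.48 / √(1231.94 × 3382.26) = -1778.48 / 2041.2598 ≈ -0.871

-0.871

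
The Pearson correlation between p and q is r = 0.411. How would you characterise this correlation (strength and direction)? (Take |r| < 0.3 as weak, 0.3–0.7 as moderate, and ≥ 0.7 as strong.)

moderate positive

r = 0.411 > 0 so the relationship is positive.
|r| = 0.411, which falls in the moderate range.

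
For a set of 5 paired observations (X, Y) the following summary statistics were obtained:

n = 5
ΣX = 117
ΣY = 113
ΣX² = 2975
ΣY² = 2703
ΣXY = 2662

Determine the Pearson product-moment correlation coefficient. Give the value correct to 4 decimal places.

0.0946

r = (nΣXY − ΣXΣY) / √[(nΣX² − (ΣX)²)(nΣY² − (ΣY)²)]
Numerator: 5×2662 − 117×113 = 89
Denominator: √[(14875 − 13689)(13515 − 12769)] = √[1186 × 746] = 940.6147
r = 89 / 940.6147 ≈ 0.0946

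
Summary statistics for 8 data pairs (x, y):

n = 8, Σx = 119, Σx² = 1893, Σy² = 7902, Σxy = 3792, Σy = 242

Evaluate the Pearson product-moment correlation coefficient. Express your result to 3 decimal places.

0.719

r = (nΣxy − ΣxΣy) / √[(nΣx² − (Σx)²)(nΣy² − (Σy)²)]
Numerator: 8×3792 − 119×242 = 1538
Denominator: √[(15144 − 14161)(63216 − 58564)] = √[983 × 4652] = 2138.4377
r = 1538 / 2138.4377 ≈ 0.719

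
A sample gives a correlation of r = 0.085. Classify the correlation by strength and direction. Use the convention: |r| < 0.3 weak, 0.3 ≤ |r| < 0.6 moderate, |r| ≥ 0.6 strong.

r = 0.085 > 0 so the relationship is positive.
|r| = 0.085, which falls in the weak range.

weak positive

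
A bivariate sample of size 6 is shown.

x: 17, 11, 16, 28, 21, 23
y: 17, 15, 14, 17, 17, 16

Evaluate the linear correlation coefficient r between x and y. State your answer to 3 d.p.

0.611

n = 6, Σx = 116, Σy = 96, Σx² = 2420, Σy² = 1544, Σxy = 1879
nΣxy − ΣxΣy = 11274 − 11136 = 138
nΣx² − (Σx)² = 14520 − 13456 = 1064; nΣy² − (Σy)² = 9264 − 9216 = 48
r = 138 / √(1064 × 48) = 138 / 225.9912 ≈ 0.611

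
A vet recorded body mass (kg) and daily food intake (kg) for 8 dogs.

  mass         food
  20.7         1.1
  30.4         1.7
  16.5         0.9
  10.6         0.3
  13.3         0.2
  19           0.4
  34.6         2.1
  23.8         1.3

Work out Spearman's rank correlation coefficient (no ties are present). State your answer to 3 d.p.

0.952

Rank mass: 5, 7, 3, 1, 2, 4, 8, 6
Rank food: 5, 7, 4, 2, 1, 3, 8, 6
d = rank(mass) − rank(food): 0, 0, -1, -1, 1, 1, 0, 0; Σd² = 4
ρ = 1 − 6Σd² / [n(n²−1)] = 1 − 6×4 / (8×63) = 1 − 24/504 ≈ 0.952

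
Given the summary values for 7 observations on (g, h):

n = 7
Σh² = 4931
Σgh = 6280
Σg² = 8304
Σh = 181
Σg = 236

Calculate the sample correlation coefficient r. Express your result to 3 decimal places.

0.602

r = (nΣgh − ΣgΣh) / √[(nΣg² − (Σg)²)(nΣh² − (Σh)²)]
Numerator: 7×6280 − 236×181 = 1244
Denominator: √[(58128 − 55696)(34517 − 32761)] = √[2432 × 1756] = 2066.5411
r = 1244 / 2066.5411 ≈ 0.602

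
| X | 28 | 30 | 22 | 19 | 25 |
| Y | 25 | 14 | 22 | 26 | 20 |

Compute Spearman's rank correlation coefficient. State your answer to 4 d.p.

Rank X: 4, 5, 2, 1, 3
Rank Y: 4, 1, 3, 5, 2
d = rank(X) − rank(Y): 0, 4, -1, -4, 1; Σd² = 34
ρ = 1 − 6Σd² / [n(n²−1)] = 1 − 6×34 / (5×24) = 1 − 204/120 ≈ -0.7000

-0.7000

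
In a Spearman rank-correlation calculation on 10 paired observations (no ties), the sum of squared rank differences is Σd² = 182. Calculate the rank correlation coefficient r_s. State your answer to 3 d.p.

-0.103

ρ = 1 − 6Σd² / [n(n²−1)] = 1 − 6×182 / (10×99)
  = 1 − 1092/990 = 1 − 1.1030 ≈ -0.103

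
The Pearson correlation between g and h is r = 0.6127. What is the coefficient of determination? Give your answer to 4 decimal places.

r² = (0.6127)² = 0.3754

0.3754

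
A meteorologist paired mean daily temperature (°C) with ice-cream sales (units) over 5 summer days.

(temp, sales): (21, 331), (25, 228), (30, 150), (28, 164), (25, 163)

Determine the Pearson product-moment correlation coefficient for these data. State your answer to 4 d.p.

n = 5, Σx = 129, Σy = 1036, Σx² = 3375, Σy² = 237510, Σxy = 25818
nΣxy − ΣxΣy = 129090 − 133644 = -4554
nΣx² − (Σx)² = 16875 − 16641 = 234; nΣy² − (Σy)² = 1187550 − 1073296 = 114254
r = -4554 / √(234 × 114254) = -4554 / 5170.6321 ≈ -0.8807

-0.8807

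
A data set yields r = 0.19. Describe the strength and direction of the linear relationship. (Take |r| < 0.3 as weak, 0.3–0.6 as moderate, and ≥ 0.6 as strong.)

r = 0.19 > 0 so the relationship is positive.
|r| = 0.19, which falls in the weak range.

weak positive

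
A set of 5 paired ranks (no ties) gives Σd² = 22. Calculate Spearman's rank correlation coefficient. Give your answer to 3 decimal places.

ρ = 1 − 6Σd² / [n(n²−1)] = 1 − 6×22 / (5×24)
  = 1 − 132/120 = 1 − 1.1000 ≈ -0.100

-0.100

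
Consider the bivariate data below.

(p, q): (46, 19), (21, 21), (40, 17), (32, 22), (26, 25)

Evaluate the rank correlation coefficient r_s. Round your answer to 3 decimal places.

-0.600

Rank p: 5, 1, 4, 3, 2
Rank q: 2, 3, 1, 4, 5
d = rank(p) − rank(q): 3, -2, 3, -1, -3; Σd² = 32
ρ = 1 − 6Σd² / [n(n²−1)] = 1 − 6×32 / (5×24) = 1 − 192/120 ≈ -0.600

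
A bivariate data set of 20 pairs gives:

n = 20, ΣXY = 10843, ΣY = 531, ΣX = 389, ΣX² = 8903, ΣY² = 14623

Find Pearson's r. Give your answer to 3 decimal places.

r = (nΣXY − ΣXΣY) / √[(nΣX² − (ΣX)²)(nΣY² − (ΣY)²)]
Numerator: 20×10843 − 389×531 = 10301
Denominator: √[(178060 − 151321)(292460 − 281961)] = √[26739 × 10499] = 16755.0816
r = 10301 / 16755.0816 ≈ 0.615

0.615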